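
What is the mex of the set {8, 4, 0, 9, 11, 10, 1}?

The values 0, 1 are all present; 2 is the first non-negative integer missing from the set.

2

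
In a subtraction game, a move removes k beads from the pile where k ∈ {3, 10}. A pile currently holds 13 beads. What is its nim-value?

0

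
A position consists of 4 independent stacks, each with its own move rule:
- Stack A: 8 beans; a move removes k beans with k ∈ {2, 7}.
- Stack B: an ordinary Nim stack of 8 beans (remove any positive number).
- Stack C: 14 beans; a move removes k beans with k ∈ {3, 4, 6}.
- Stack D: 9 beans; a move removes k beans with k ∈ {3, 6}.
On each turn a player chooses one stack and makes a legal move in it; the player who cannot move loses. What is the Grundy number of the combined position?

Grundy values for stack A (subtraction set {2, 7}):
k:     0  1  2  3  4  5  6  7  8
g(k):  0  0  1  1  0  0  1  1  2
So g(8) = 2.
Stack B is a plain Nim stack of size 8, so its Grundy value is 8.
For stack C, compute g(0), g(1), … with moves {3, 4, 6}:
g(0) = mex{} = 0
g(1) = mex{} = 0
g(2) = mex{} = 0
g(3) = mex{0} = 1
g(4) = mex{0} = 1
g(5) = mex{0} = 1
g(6) = mex{0,1} = 2
g(7) = mex{0,1} = 2
g(8) = mex{0,1} = 2
g(9) = mex{1,2} = 0
g(10) = mex{1,2} = 0
g(11) = mex{1,2} = 0
g(12) = mex{0,2} = 1
g(13) = mex{0,2} = 1
g(14) = mex{0,2} = 1
So g(14) = 1.
Grundy values for stack D (subtraction set {3, 6}):
g(0) = mex{} = 0
g(1) = mex{} = 0
g(2) = mex{} = 0
g(3) = mex{0} = 1
g(4) = mex{0} = 1
g(5) = mex{0} = 1
g(6) = mex{0,1} = 2
g(7) = mex{0,1} = 2
g(8) = mex{0,1} = 2
g(9) = mex{1,2} = 0
So g(9) = 0.
By the Sprague-Grundy theorem, the Grundy value of a sum of independent games is the XOR of the component values.
Combined value = 2 XOR 8 XOR 1 XOR 0 = 11.

11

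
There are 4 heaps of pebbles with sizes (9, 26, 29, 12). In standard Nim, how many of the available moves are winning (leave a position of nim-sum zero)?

1

Nim-sum: 9 XOR 26 XOR 29 XOR 12 = 2.
The overall nim-sum is X = 2. A heap of size p has a winning move iff p XOR X < p (reduce it to p XOR X).
  9: 9 XOR 2 = 11 ≥ 9 — no move.
  26: 26 XOR 2 = 24 < 26 — winning move (to 24).
  29: 29 XOR 2 = 31 ≥ 29 — no move.
  12: 12 XOR 2 = 14 ≥ 12 — no move.
That gives 1 winning move.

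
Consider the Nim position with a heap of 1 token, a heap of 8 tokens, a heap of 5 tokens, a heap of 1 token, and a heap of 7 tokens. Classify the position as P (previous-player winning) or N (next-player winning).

Nim-sum: 1 ⊕ 8 ⊕ 5 ⊕ 1 ⊕ 7 = 10.
The nim-sum is 10 ≠ 0, so this is an N-position: the player to move can win.

N-position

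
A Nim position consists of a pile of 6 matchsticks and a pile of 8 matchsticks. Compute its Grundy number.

14

In binary:
  0110  (6)
  1000  (8)
  ----
  1110  (14)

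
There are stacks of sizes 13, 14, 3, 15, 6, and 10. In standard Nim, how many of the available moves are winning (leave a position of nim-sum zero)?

5

Bitwise XOR of the heap sizes:
  1101  (13)
  1110  (14)
  0011  (3)
  1111  (15)
  0110  (6)
  1010  (10)
  ----
  0011  (3)
The overall nim-sum is X = 3. A stack of size p has a winning move iff p XOR X < p (reduce it to p XOR X).
  13: 13 XOR 3 = 14 ≥ 13 — no move.
  14: 14 XOR 3 = 13 < 14 — winning move (to 13).
  3: 3 XOR 3 = 0 < 3 — winning move (to 0).
  15: 15 XOR 3 = 12 < 15 — winning move (to 12).
  6: 6 XOR 3 = 5 < 6 — winning move (to 5).
  10: 10 XOR 3 = 9 < 10 — winning move (to 9).
That gives 5 winning moves.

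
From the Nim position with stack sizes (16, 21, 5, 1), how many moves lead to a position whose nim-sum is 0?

Write each in binary and XOR column by column:
  10000  (16)
  10101  (21)
  00101  (5)
  00001  (1)
  -----
  00001  (1)
The overall nim-sum is X = 1. A stack of size p has a winning move iff p XOR X < p (reduce it to p XOR X).
  16: 16 XOR 1 = 17 ≥ 16 — no move.
  21: 21 XOR 1 = 20 < 21 — winning move (to 20).
  5: 5 XOR 1 = 4 < 5 — winning move (to 4).
  1: 1 XOR 1 = 0 < 1 — winning move (to 0).
That gives 3 winning moves.

3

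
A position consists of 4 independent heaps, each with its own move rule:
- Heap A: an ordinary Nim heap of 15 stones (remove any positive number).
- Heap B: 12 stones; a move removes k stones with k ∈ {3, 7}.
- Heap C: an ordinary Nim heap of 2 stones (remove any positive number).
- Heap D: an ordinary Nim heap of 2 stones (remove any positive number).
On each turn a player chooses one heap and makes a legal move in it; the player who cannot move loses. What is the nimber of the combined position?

Heap A is a plain Nim heap of size 15, so its Grundy value is 15.
Grundy values for heap B (subtraction set {3, 7}):
k:     0  1  2  3  4  5  6  7  8  9 10 11 12
g(k):  0  0  0  1  1  1  0  2  2  1  0  0  0
So g(12) = 0.
Heap C is a plain Nim heap of size 2, so its Grundy value is 2.
Heap D is a plain Nim heap of size 2, so its Grundy value is 2.
The value of a disjunctive sum is the nim-sum of the parts.
Combined value = 15 ⊕ 0 ⊕ 2 ⊕ 2 = 15.

15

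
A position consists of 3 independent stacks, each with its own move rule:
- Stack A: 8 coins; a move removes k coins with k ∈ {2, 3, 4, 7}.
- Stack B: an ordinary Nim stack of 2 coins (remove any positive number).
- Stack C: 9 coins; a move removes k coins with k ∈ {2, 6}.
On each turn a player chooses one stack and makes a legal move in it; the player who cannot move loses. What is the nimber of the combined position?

3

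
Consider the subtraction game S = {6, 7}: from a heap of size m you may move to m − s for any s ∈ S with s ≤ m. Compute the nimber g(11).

Grundy values for subtraction set {6, 7}:
g(0) = mex{} = 0
g(1) = mex{} = 0
g(2) = mex{} = 0
g(3) = mex{} = 0
g(4) = mex{} = 0
g(5) = mex{} = 0
g(6) = mex{0} = 1
g(7) = mex{0} = 1
g(8) = mex{0} = 1
g(9) = mex{0} = 1
g(10) = mex{0} = 1
g(11) = mex{0} = 1
So g(11) = 1.

1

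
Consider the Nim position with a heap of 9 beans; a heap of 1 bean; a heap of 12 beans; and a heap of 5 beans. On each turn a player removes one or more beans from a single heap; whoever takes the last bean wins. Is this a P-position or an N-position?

N-position

In binary:
  1001  (9)
  0001  (1)
  1100  (12)
  0101  (5)
  ----
  0001  (1)
The nim-sum is 1 ≠ 0, so this is an N-position: the player to move can win.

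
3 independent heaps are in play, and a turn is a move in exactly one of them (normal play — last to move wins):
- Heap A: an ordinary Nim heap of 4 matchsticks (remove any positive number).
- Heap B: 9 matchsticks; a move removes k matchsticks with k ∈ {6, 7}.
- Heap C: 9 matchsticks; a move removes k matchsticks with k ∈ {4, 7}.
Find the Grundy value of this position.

Heap A is a plain Nim heap of size 4, so its Grundy value is 4.
Build the Grundy sequence for heap B with g(k) = mex{g(k−s) : s ∈ {6, 7}, s ≤ k}:
k:     0  1  2  3  4  5  6  7  8  9
g(k):  0  0  0  0  0  0  1  1  1  1
So g(9) = 1.
Grundy values for heap C (subtraction set {4, 7}):
g(0) = mex{} = 0
g(1) = mex{} = 0
g(2) = mex{} = 0
g(3) = mex{} = 0
g(4) = mex{0} = 1
g(5) = mex{0} = 1
g(6) = mex{0} = 1
g(7) = mex{0} = 1
g(8) = mex{0,1} = 2
g(9) = mex{0,1} = 2
So g(9) = 2.
The value of a disjunctive sum is the nim-sum of the parts.
Combined value = 4 XOR 1 XOR 2 = 7.

7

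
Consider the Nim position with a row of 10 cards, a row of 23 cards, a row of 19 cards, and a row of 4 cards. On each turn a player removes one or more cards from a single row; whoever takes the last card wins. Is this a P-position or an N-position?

Bitwise XOR of the heap sizes:
  01010  (10)
  10111  (23)
  10011  (19)
  00100  (4)
  -----
  01010  (10)
The nim-sum is 10 ≠ 0, so this is an N-position: the player to move can win.

N-position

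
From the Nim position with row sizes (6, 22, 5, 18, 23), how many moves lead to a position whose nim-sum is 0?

3

In binary:
  00110  (6)
  10110  (22)
  00101  (5)
  10010  (18)
  10111  (23)
  -----
  10000  (16)
The overall nim-sum is X = 16. A row of size p has a winning move iff p XOR X < p (reduce it to p XOR X).
  6: 6 XOR 16 = 22 ≥ 6 — no move.
  22: 22 XOR 16 = 6 < 22 — winning move (to 6).
  5: 5 XOR 16 = 21 ≥ 5 — no move.
  18: 18 XOR 16 = 2 < 18 — winning move (to 2).
  23: 23 XOR 16 = 7 < 23 — winning move (to 7).
That gives 3 winning moves.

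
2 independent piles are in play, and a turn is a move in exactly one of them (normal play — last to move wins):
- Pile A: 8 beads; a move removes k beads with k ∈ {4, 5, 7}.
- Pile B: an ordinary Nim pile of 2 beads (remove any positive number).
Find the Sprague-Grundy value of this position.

0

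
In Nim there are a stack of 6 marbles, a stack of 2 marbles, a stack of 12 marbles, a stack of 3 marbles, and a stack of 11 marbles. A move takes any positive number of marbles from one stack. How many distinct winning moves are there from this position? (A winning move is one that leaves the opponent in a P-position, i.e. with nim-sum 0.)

0

Bitwise XOR of the heap sizes:
  0110  (6)
  0010  (2)
  1100  (12)
  0011  (3)
  1011  (11)
  ----
  0000  (0)
The nim-sum is already 0, so every move leaves a nonzero nim-sum — there are no winning moves.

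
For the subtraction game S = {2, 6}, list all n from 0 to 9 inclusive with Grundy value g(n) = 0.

0, 1, 4, 5, 8, 9

Build the Grundy sequence with g(k) = mex{g(k−s) : s ∈ {2, 6}, s ≤ k}:
k:     0  1  2  3  4  5  6  7  8  9
g(k):  0  0  1  1  0  0  1  1  0  0
The P-positions (g = 0) in 0..9 are 0, 1, 4, 5, 8, 9.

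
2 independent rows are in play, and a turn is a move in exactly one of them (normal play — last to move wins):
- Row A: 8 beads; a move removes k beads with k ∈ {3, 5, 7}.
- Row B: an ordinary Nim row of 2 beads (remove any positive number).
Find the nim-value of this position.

Build the Grundy sequence for row A with g(k) = mex{g(k−s) : s ∈ {3, 5, 7}, s ≤ k}:
g(0) = mex{} = 0
g(1) = mex{} = 0
g(2) = mex{} = 0
g(3) = mex{0} = 1
g(4) = mex{0} = 1
g(5) = mex{0} = 1
g(6) = mex{0,1} = 2
g(7) = mex{0,1} = 2
g(8) = mex{0,1} = 2
So g(8) = 2.
Row B is a plain Nim row of size 2, so its Grundy value is 2.
By the Sprague-Grundy theorem, the Grundy value of a sum of independent games is the XOR of the component values.
Combined value = 2 ⊕ 2 = 0.

0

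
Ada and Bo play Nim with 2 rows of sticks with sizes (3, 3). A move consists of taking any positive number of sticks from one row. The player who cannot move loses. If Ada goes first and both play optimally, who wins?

Compute the nim-sum pairwise:
3 XOR 3 = 0
The nim-sum is 0, so this is a P-position: the player to move is in a losing position under optimal play; Ada is about to move from it and so loses — Bo wins.

Bo wins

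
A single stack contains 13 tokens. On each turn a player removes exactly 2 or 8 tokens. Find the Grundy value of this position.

1

Grundy values for subtraction set {2, 8}:
g(0) = mex{} = 0
g(1) = mex{} = 0
g(2) = mex{0} = 1
g(3) = mex{0} = 1
g(4) = mex{1} = 0
g(5) = mex{1} = 0
g(6) = mex{0} = 1
g(7) = mex{0} = 1
g(8) = mex{0,1} = 2
g(9) = mex{0,1} = 2
g(10) = mex{1,2} = 0
g(11) = mex{1,2} = 0
g(12) = mex{0} = 1
g(13) = mex{0} = 1
So g(13) = 1.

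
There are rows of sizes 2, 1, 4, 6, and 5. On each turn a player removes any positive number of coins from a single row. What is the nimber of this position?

4

Write each in binary and XOR column by column:
  010  (2)
  001  (1)
  100  (4)
  110  (6)
  101  (5)
  ---
  100  (4)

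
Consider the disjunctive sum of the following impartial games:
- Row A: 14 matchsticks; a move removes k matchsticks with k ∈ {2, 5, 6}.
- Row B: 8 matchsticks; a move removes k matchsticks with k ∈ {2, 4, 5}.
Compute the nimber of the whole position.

1

Build the Grundy sequence for row A with g(k) = mex{g(k−s) : s ∈ {2, 5, 6}, s ≤ k}:
k:     0  1  2  3  4  5  6  7  8  9 10 11 12 13 14
g(k):  0  0  1  1  0  2  1  3  0  2  1  0  0  1  1
So g(14) = 1.
Build the Grundy sequence for row B with g(k) = mex{g(k−s) : s ∈ {2, 4, 5}, s ≤ k}:
g(0) = mex{} = 0
g(1) = mex{} = 0
g(2) = mex{0} = 1
g(3) = mex{0} = 1
g(4) = mex{0,1} = 2
g(5) = mex{0,1} = 2
g(6) = mex{0,1,2} = 3
g(7) = mex{1,2} = 0
g(8) = mex{1,2,3} = 0
So g(8) = 0.
By the Sprague-Grundy theorem, the Grundy value of a sum of independent games is the XOR of the component values.
Combined value = 1 XOR 0 = 1.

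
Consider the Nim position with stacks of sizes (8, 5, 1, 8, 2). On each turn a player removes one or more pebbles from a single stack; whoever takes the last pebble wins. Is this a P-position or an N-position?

Compute the nim-sum pairwise:
8 ⊕ 5 = 13
13 ⊕ 1 = 12
12 ⊕ 8 = 4
4 ⊕ 2 = 6
The nim-sum is 6 ≠ 0, so this is an N-position: the player to move can win.

N-position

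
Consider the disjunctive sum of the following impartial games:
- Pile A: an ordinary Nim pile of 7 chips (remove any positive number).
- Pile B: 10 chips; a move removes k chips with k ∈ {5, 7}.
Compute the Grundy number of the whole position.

5

Pile A is a plain Nim pile of size 7, so its Grundy value is 7.
For pile B, compute g(0), g(1), … with moves {5, 7}:
g(0) = mex{} = 0
g(1) = mex{} = 0
g(2) = mex{} = 0
g(3) = mex{} = 0
g(4) = mex{} = 0
g(5) = mex{0} = 1
g(6) = mex{0} = 1
g(7) = mex{0} = 1
g(8) = mex{0} = 1
g(9) = mex{0} = 1
g(10) = mex{0,1} = 2
So g(10) = 2.
The value of a disjunctive sum is the nim-sum of the parts.
Combined value = 7 ⊕ 2 = 5.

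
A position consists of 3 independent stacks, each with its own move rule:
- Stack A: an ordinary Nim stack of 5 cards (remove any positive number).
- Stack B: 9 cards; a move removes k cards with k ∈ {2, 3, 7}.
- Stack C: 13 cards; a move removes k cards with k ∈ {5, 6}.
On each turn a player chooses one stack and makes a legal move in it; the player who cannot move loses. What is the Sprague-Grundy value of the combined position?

7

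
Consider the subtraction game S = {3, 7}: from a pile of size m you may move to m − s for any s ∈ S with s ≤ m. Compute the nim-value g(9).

1

Build the Grundy sequence with g(k) = mex{g(k−s) : s ∈ {3, 7}, s ≤ k}:
k:     0  1  2  3  4  5  6  7  8  9
g(k):  0  0  0  1  1  1  0  2  2  1
So g(9) = 1.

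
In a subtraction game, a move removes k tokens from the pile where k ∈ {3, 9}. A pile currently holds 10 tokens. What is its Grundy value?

1

Compute g(0), g(1), … for moves {3, 9}:
k:     0  1  2  3  4  5  6  7  8  9 10
g(k):  0  0  0  1  1  1  0  0  0  1  1
So g(10) = 1.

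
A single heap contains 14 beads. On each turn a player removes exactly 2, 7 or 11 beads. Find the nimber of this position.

Build the Grundy sequence with g(k) = mex{g(k−s) : s ∈ {2, 7, 11}, s ≤ k}:
k:     0  1  2  3  4  5  6  7  8  9 10 11 12 13 14
g(k):  0  0  1  1  0  0  1  1  2  0  0  1  1  0  0
So g(14) = 0.

0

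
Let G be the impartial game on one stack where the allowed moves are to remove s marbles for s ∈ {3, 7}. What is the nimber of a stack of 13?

1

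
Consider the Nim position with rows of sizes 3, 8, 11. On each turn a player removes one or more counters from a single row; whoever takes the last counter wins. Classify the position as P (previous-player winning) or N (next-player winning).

Nim-sum: 3 ^ 8 ^ 11 = 0.
The nim-sum is 0, so this is a P-position: the player to move is in a losing position under optimal play.

P-position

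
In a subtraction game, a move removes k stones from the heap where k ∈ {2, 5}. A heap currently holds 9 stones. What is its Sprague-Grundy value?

Build the Grundy sequence with g(k) = mex{g(k−s) : s ∈ {2, 5}, s ≤ k}:
k:     0  1  2  3  4  5  6  7  8  9
g(k):  0  0  1  1  0  2  1  0  0  1
So g(9) = 1.

1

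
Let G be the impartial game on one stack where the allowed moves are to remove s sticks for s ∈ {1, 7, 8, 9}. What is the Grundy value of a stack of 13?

Build the Grundy sequence with g(k) = mex{g(k−s) : s ∈ {1, 7, 8, 9}, s ≤ k}:
k:     0  1  2  3  4  5  6  7  8  9 10 11 12 13
g(k):  0  1  0  1  0  1  0  1  2  3  2  3  2  3
So g(13) = 3.

3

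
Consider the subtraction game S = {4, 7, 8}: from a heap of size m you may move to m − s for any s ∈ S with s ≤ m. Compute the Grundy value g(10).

2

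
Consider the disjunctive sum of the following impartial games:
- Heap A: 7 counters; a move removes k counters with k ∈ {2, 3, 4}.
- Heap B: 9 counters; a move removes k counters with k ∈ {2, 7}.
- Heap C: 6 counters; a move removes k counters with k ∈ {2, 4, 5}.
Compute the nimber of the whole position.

Build the Grundy sequence for heap A with g(k) = mex{g(k−s) : s ∈ {2, 3, 4}, s ≤ k}:
k:     0  1  2  3  4  5  6  7
g(k):  0  0  1  1  2  2  0  0
So g(7) = 0.
Grundy values for heap B (subtraction set {2, 7}):
k:     0  1  2  3  4  5  6  7  8  9
g(k):  0  0  1  1  0  0  1  1  2  0
So g(9) = 0.
For heap C, compute g(0), g(1), … with moves {2, 4, 5}:
k:     0  1  2  3  4  5  6
g(k):  0  0  1  1  2  2  3
So g(6) = 3.
By the Sprague-Grundy theorem, the Grundy value of a sum of independent games is the XOR of the component values.
Combined value = 0 XOR 0 XOR 3 = 3.

3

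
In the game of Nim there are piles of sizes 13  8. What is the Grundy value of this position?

Compute the nim-sum pairwise:
13 XOR 8 = 5

5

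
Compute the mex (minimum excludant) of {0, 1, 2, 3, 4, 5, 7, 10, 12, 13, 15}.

6

The values 0, 1, 2, 3, 4, 5 are all present; 6 is the first non-negative integer missing from the set.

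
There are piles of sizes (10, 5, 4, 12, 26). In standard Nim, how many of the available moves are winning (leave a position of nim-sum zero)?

1

In binary:
  01010  (10)
  00101  (5)
  00100  (4)
  01100  (12)
  11010  (26)
  -----
  11101  (29)
The overall nim-sum is X = 29. A pile of size p has a winning move iff p XOR X < p (reduce it to p XOR X).
  10: 10 XOR 29 = 23 ≥ 10 — no move.
  5: 5 XOR 29 = 24 ≥ 5 — no move.
  4: 4 XOR 29 = 25 ≥ 4 — no move.
  12: 12 XOR 29 = 17 ≥ 12 — no move.
  26: 26 XOR 29 = 7 < 26 — winning move (to 7).
That gives 1 winning move.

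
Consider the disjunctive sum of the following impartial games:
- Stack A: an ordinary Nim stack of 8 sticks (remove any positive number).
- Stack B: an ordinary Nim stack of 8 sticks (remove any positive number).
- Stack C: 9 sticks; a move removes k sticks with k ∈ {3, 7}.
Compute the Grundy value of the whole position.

Stack A is a plain Nim stack of size 8, so its Grundy value is 8.
Stack B is a plain Nim stack of size 8, so its Grundy value is 8.
For stack C, compute g(0), g(1), … with moves {3, 7}:
g(0) = mex{} = 0
g(1) = mex{} = 0
g(2) = mex{} = 0
g(3) = mex{0} = 1
g(4) = mex{0} = 1
g(5) = mex{0} = 1
g(6) = mex{1} = 0
g(7) = mex{0,1} = 2
g(8) = mex{0,1} = 2
g(9) = mex{0} = 1
So g(9) = 1.
By the Sprague-Grundy theorem, the Grundy value of a sum of independent games is the XOR of the component values.
Combined value = 8 ⊕ 8 ⊕ 1 = 1.

1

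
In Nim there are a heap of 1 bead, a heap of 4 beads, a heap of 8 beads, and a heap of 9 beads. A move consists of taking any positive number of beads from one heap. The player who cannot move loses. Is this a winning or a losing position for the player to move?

Winning position

Compute the nim-sum pairwise:
1 ^ 4 = 5
5 ^ 8 = 13
13 ^ 9 = 4
The nim-sum is 4 ≠ 0, so this is an N-position: the player to move can win.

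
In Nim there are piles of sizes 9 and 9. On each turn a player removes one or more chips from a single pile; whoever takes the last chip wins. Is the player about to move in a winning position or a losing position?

Losing position

Compute the nim-sum pairwise:
9 ⊕ 9 = 0
The nim-sum is 0, so this is a P-position: the player to move is in a losing position under optimal play.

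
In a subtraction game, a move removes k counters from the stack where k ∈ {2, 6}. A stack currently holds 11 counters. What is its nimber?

1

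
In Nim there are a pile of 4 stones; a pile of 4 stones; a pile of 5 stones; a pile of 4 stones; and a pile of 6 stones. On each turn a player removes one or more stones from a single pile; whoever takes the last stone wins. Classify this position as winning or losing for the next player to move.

Winning position

Compute the nim-sum pairwise:
4 ^ 4 = 0
0 ^ 5 = 5
5 ^ 4 = 1
1 ^ 6 = 7
The nim-sum is 7 ≠ 0, so this is an N-position: the player to move can win.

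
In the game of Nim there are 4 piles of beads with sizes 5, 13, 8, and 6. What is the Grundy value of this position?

Compute the nim-sum pairwise:
5 ⊕ 13 = 8
8 ⊕ 8 = 0
0 ⊕ 6 = 6

6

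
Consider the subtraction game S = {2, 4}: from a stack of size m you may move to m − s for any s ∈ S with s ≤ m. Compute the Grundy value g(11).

2

Compute g(0), g(1), … for moves {2, 4}:
k:     0  1  2  3  4  5  6  7  8  9 10 11
g(k):  0  0  1  1  2  2  0  0  1  1  2  2
So g(11) = 2.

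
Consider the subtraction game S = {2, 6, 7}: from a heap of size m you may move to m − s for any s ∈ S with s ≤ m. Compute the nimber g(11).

Grundy values for subtraction set {2, 6, 7}:
k:     0  1  2  3  4  5  6  7  8  9 10 11
g(k):  0  0  1  1  0  0  1  1  2  0  3  1
So g(11) = 1.

1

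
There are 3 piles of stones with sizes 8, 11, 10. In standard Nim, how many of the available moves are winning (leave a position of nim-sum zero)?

Nim-sum: 8 XOR 11 XOR 10 = 9.
The overall nim-sum is X = 9. A pile of size p has a winning move iff p XOR X < p (reduce it to p XOR X).
  8: 8 XOR 9 = 1 < 8 — winning move (to 1).
  11: 11 XOR 9 = 2 < 11 — winning move (to 2).
  10: 10 XOR 9 = 3 < 10 — winning move (to 3).
That gives 3 winning moves.

3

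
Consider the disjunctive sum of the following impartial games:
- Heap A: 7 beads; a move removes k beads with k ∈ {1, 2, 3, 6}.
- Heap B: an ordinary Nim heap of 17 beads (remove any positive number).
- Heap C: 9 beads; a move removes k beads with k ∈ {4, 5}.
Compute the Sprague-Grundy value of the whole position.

Grundy values for heap A (subtraction set {1, 2, 3, 6}):
g(0) = mex{} = 0
g(1) = mex{0} = 1
g(2) = mex{0,1} = 2
g(3) = mex{0,1,2} = 3
g(4) = mex{1,2,3} = 0
g(5) = mex{0,2,3} = 1
g(6) = mex{0,1,3} = 2
g(7) = mex{0,1,2} = 3
So g(7) = 3.
Heap B is a plain Nim heap of size 17, so its Grundy value is 17.
Grundy values for heap C (subtraction set {4, 5}):
g(0) = mex{} = 0
g(1) = mex{} = 0
g(2) = mex{} = 0
g(3) = mex{} = 0
g(4) = mex{0} = 1
g(5) = mex{0} = 1
g(6) = mex{0} = 1
g(7) = mex{0} = 1
g(8) = mex{0,1} = 2
g(9) = mex{1} = 0
So g(9) = 0.
By the Sprague-Grundy theorem, the Grundy value of a sum of independent games is the XOR of the component values.
Combined value = 3 ⊕ 17 ⊕ 0 = 18.

18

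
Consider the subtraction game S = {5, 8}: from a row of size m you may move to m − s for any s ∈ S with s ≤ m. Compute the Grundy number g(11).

Grundy values for subtraction set {5, 8}:
g(0) = mex{} = 0
g(1) = mex{} = 0
g(2) = mex{} = 0
g(3) = mex{} = 0
g(4) = mex{} = 0
g(5) = mex{0} = 1
g(6) = mex{0} = 1
g(7) = mex{0} = 1
g(8) = mex{0} = 1
g(9) = mex{0} = 1
g(10) = mex{0,1} = 2
g(11) = mex{0,1} = 2
So g(11) = 2.

2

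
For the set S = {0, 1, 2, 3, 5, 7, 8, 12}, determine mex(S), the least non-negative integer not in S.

4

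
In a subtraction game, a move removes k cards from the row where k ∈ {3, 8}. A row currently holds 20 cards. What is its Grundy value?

1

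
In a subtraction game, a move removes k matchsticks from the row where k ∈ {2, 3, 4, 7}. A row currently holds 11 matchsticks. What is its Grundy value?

0

Compute g(0), g(1), … for moves {2, 3, 4, 7}:
k:     0  1  2  3  4  5  6  7  8  9 10 11
g(k):  0  0  1  1  2  2  0  3  1  4  2  0
So g(11) = 0.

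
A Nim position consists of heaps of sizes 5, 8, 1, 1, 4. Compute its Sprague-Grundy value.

9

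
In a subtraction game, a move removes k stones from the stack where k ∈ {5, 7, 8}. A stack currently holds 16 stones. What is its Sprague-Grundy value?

0

Grundy values for subtraction set {5, 7, 8}:
k:     0  1  2  3  4  5  6  7  8  9 10 11 12 13 14 15 16
g(k):  0  0  0  0  0  1  1  1  1  1  2  2  2  0  0  0  0
So g(16) = 0.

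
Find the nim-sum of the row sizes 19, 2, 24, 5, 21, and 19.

Nim-sum: 19 XOR 2 XOR 24 XOR 5 XOR 21 XOR 19 = 10.

10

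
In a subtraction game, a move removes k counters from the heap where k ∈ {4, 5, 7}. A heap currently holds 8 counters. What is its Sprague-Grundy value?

2

Compute g(0), g(1), … for moves {4, 5, 7}:
k:     0  1  2  3  4  5  6  7  8
g(k):  0  0  0  0  1  1  1  1  2
So g(8) = 2.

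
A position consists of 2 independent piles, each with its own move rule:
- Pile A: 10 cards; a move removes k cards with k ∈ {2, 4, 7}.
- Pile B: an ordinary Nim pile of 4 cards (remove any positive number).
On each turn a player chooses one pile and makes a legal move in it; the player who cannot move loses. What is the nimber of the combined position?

6

Grundy values for pile A (subtraction set {2, 4, 7}):
k:     0  1  2  3  4  5  6  7  8  9 10
g(k):  0  0  1  1  2  2  0  3  1  0  2
So g(10) = 2.
Pile B is a plain Nim pile of size 4, so its Grundy value is 4.
By the Sprague-Grundy theorem, the Grundy value of a sum of independent games is the XOR of the component values.
Combined value = 2 ⊕ 4 = 6.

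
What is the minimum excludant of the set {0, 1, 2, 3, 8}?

4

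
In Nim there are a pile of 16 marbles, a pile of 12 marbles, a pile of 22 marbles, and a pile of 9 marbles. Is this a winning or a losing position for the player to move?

Nim-sum: 16 XOR 12 XOR 22 XOR 9 = 3.
The nim-sum is 3 ≠ 0, so this is an N-position: the player to move can win.

Winning position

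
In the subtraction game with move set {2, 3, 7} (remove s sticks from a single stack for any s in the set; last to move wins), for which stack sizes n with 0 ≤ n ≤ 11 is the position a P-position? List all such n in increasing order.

0, 1, 5, 6, 10, 11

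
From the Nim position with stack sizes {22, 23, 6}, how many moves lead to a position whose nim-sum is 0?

Nim-sum: 22 ⊕ 23 ⊕ 6 = 7.
The overall nim-sum is X = 7. A stack of size p has a winning move iff p XOR X < p (reduce it to p XOR X).
  22: 22 XOR 7 = 17 < 22 — winning move (to 17).
  23: 23 XOR 7 = 16 < 23 — winning move (to 16).
  6: 6 XOR 7 = 1 < 6 — winning move (to 1).
That gives 3 winning moves.

3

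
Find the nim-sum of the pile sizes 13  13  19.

19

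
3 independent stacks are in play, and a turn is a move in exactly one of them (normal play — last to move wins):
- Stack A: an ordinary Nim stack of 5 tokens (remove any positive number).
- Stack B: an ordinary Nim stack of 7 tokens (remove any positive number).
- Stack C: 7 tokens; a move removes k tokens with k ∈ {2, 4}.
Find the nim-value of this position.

Stack A is a plain Nim stack of size 5, so its Grundy value is 5.
Stack B is a plain Nim stack of size 7, so its Grundy value is 7.
Build the Grundy sequence for stack C with g(k) = mex{g(k−s) : s ∈ {2, 4}, s ≤ k}:
g(0) = mex{} = 0
g(1) = mex{} = 0
g(2) = mex{0} = 1
g(3) = mex{0} = 1
g(4) = mex{0,1} = 2
g(5) = mex{0,1} = 2
g(6) = mex{1,2} = 0
g(7) = mex{1,2} = 0
So g(7) = 0.
By the Sprague-Grundy theorem, the Grundy value of a sum of independent games is the XOR of the component values.
Combined value = 5 XOR 7 XOR 0 = 2.

2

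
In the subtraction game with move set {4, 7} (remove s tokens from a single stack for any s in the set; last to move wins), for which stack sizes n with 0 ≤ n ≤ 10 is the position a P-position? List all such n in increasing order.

0, 1, 2, 3

Compute g(0), g(1), … for moves {4, 7}:
k:     0  1  2  3  4  5  6  7  8  9 10
g(k):  0  0  0  0  1  1  1  1  2  2  2
The P-positions (g = 0) in 0..10 are 0, 1, 2, 3.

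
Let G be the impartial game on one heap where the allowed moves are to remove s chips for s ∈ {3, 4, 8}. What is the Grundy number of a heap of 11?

Compute g(0), g(1), … for moves {3, 4, 8}:
g(0) = mex{} = 0
g(1) = mex{} = 0
g(2) = mex{} = 0
g(3) = mex{0} = 1
g(4) = mex{0} = 1
g(5) = mex{0} = 1
g(6) = mex{0,1} = 2
g(7) = mex{1} = 0
g(8) = mex{0,1} = 2
g(9) = mex{0,1,2} = 3
g(10) = mex{0,2} = 1
g(11) = mex{0,1,2} = 3
So g(11) = 3.

3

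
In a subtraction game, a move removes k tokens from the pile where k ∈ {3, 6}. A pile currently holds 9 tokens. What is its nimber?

Build the Grundy sequence with g(k) = mex{g(k−s) : s ∈ {3, 6}, s ≤ k}:
g(0) = mex{} = 0
g(1) = mex{} = 0
g(2) = mex{} = 0
g(3) = mex{0} = 1
g(4) = mex{0} = 1
g(5) = mex{0} = 1
g(6) = mex{0,1} = 2
g(7) = mex{0,1} = 2
g(8) = mex{0,1} = 2
g(9) = mex{1,2} = 0
So g(9) = 0.

0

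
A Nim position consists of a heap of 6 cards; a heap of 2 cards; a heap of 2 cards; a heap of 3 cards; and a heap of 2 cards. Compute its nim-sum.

Nim-sum: 6 ^ 2 ^ 2 ^ 3 ^ 2 = 7.

7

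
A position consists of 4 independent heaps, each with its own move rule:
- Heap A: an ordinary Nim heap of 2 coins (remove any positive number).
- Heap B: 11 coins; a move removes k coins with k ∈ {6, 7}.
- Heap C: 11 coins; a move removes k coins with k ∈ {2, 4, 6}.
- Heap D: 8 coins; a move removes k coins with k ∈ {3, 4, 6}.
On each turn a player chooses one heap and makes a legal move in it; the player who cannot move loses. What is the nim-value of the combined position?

0

Heap A is a plain Nim heap of size 2, so its Grundy value is 2.
Build the Grundy sequence for heap B with g(k) = mex{g(k−s) : s ∈ {6, 7}, s ≤ k}:
k:     0  1  2  3  4  5  6  7  8  9 10 11
g(k):  0  0  0  0  0  0  1  1  1  1  1  1
So g(11) = 1.
Grundy values for heap C (subtraction set {2, 4, 6}):
k:     0  1  2  3  4  5  6  7  8  9 10 11
g(k):  0  0  1  1  2  2  3  3  0  0  1  1
So g(11) = 1.
Grundy values for heap D (subtraction set {3, 4, 6}):
g(0) = mex{} = 0
g(1) = mex{} = 0
g(2) = mex{} = 0
g(3) = mex{0} = 1
g(4) = mex{0} = 1
g(5) = mex{0} = 1
g(6) = mex{0,1} = 2
g(7) = mex{0,1} = 2
g(8) = mex{0,1} = 2
So g(8) = 2.
The value of a disjunctive sum is the nim-sum of the parts.
Combined value = 2 ⊕ 1 ⊕ 1 ⊕ 2 = 0.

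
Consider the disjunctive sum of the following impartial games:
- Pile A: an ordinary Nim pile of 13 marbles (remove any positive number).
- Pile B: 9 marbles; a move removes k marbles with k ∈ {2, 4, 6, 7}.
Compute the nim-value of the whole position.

Pile A is a plain Nim pile of size 13, so its Grundy value is 13.
Build the Grundy sequence for pile B with g(k) = mex{g(k−s) : s ∈ {2, 4, 6, 7}, s ≤ k}:
g(0) = mex{} = 0
g(1) = mex{} = 0
g(2) = mex{0} = 1
g(3) = mex{0} = 1
g(4) = mex{0,1} = 2
g(5) = mex{0,1} = 2
g(6) = mex{0,1,2} = 3
g(7) = mex{0,1,2} = 3
g(8) = mex{0,1,2,3} = 4
g(9) = mex{1,2,3} = 0
So g(9) = 0.
By the Sprague-Grundy theorem, the Grundy value of a sum of independent games is the XOR of the component values.
Combined value = 13 XOR 0 = 13.

13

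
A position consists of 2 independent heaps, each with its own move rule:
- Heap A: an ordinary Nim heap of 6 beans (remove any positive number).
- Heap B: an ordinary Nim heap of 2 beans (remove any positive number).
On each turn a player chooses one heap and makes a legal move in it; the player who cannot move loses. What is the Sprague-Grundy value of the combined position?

4

Heap A is a plain Nim heap of size 6, so its Grundy value is 6.
Heap B is a plain Nim heap of size 2, so its Grundy value is 2.
By the Sprague-Grundy theorem, the Grundy value of a sum of independent games is the XOR of the component values.
Combined value = 6 ⊕ 2 = 4.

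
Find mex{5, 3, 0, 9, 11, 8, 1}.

The values 0, 1 are all present; 2 is the first non-negative integer missing from the set.

2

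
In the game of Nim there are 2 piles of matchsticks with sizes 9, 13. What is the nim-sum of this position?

Nim-sum: 9 XOR 13 = 4.

4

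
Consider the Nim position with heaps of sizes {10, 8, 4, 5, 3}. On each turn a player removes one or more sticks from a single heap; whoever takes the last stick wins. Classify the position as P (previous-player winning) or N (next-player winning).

Write each in binary and XOR column by column:
  1010  (10)
  1000  (8)
  0100  (4)
  0101  (5)
  0011  (3)
  ----
  0000  (0)
The nim-sum is 0, so this is a P-position: the player to move is in a losing position under optimal play.

P-position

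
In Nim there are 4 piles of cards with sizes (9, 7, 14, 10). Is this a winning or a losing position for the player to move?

Write each in binary and XOR column by column:
  1001  (9)
  0111  (7)
  1110  (14)
  1010  (10)
  ----
  1010  (10)
The nim-sum is 10 ≠ 0, so this is an N-position: the player to move can win.

Winning position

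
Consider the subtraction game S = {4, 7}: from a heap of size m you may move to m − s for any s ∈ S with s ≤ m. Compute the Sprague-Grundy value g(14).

0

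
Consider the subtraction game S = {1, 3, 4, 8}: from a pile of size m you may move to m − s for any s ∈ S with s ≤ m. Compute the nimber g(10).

Compute g(0), g(1), … for moves {1, 3, 4, 8}:
k:     0  1  2  3  4  5  6  7  8  9 10
g(k):  0  1  0  1  2  3  2  0  1  0  1
So g(10) = 1.

1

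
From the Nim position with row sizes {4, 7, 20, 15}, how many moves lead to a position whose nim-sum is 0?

1

Nim-sum: 4 ⊕ 7 ⊕ 20 ⊕ 15 = 24.
The overall nim-sum is X = 24. A row of size p has a winning move iff p XOR X < p (reduce it to p XOR X).
  4: 4 XOR 24 = 28 ≥ 4 — no move.
  7: 7 XOR 24 = 31 ≥ 7 — no move.
  20: 20 XOR 24 = 12 < 20 — winning move (to 12).
  15: 15 XOR 24 = 23 ≥ 15 — no move.
That gives 1 winning move.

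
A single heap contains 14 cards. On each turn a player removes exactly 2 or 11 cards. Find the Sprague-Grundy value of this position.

Build the Grundy sequence with g(k) = mex{g(k−s) : s ∈ {2, 11}, s ≤ k}:
k:     0  1  2  3  4  5  6  7  8  9 10 11 12 13 14
g(k):  0  0  1  1  0  0  1  1  0  0  1  1  2  0  0
So g(14) = 0.

0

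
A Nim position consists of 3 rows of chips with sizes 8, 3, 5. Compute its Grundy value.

14

Compute the nim-sum pairwise:
8 ^ 3 = 11
11 ^ 5 = 14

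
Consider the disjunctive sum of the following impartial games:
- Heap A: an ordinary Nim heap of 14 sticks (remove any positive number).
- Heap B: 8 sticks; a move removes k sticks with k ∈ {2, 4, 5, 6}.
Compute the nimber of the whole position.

14

Heap A is a plain Nim heap of size 14, so its Grundy value is 14.
Grundy values for heap B (subtraction set {2, 4, 5, 6}):
g(0) = mex{} = 0
g(1) = mex{} = 0
g(2) = mex{0} = 1
g(3) = mex{0} = 1
g(4) = mex{0,1} = 2
g(5) = mex{0,1} = 2
g(6) = mex{0,1,2} = 3
g(7) = mex{0,1,2} = 3
g(8) = mex{1,2,3} = 0
So g(8) = 0.
The value of a disjunctive sum is the nim-sum of the parts.
Combined value = 14 ⊕ 0 = 14.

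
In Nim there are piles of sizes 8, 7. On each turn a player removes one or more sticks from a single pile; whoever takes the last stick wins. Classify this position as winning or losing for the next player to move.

Winning position

In binary:
  1000  (8)
  0111  (7)
  ----
  1111  (15)
The nim-sum is 15 ≠ 0, so this is an N-position: the player to move can win.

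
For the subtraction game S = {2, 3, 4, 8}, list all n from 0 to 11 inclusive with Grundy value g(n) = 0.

0, 1, 6, 7

Build the Grundy sequence with g(k) = mex{g(k−s) : s ∈ {2, 3, 4, 8}, s ≤ k}:
g(0) = mex{} = 0
g(1) = mex{} = 0
g(2) = mex{0} = 1
g(3) = mex{0} = 1
g(4) = mex{0,1} = 2
g(5) = mex{0,1} = 2
g(6) = mex{1,2} = 0
g(7) = mex{1,2} = 0
g(8) = mex{0,2} = 1
g(9) = mex{0,2} = 1
g(10) = mex{0,1} = 2
g(11) = mex{0,1} = 2
The P-positions (g = 0) in 0..11 are 0, 1, 6, 7.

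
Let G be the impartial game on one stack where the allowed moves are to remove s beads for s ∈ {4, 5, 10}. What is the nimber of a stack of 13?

1

Build the Grundy sequence with g(k) = mex{g(k−s) : s ∈ {4, 5, 10}, s ≤ k}:
k:     0  1  2  3  4  5  6  7  8  9 10 11 12 13
g(k):  0  0  0  0  1  1  1  1  2  0  2  2  3  1
So g(13) = 1.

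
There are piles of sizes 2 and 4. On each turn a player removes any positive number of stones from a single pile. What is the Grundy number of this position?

Compute the nim-sum pairwise:
2 XOR 4 = 6

6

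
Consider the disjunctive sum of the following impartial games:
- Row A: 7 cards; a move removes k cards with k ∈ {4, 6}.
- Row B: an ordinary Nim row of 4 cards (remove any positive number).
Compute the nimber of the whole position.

For row A, compute g(0), g(1), … with moves {4, 6}:
k:     0  1  2  3  4  5  6  7
g(k):  0  0  0  0  1  1  1  1
So g(7) = 1.
Row B is a plain Nim row of size 4, so its Grundy value is 4.
By the Sprague-Grundy theorem, the Grundy value of a sum of independent games is the XOR of the component values.
Combined value = 1 XOR 4 = 5.

5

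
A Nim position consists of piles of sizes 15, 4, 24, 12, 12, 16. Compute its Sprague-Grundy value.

3

Compute the nim-sum pairwise:
15 ⊕ 4 = 11
11 ⊕ 24 = 19
19 ⊕ 12 = 31
31 ⊕ 12 = 19
19 ⊕ 16 = 3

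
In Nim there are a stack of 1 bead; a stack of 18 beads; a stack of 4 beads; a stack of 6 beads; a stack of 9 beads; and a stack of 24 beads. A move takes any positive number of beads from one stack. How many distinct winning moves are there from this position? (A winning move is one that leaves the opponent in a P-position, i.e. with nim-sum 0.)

Nim-sum: 1 XOR 18 XOR 4 XOR 6 XOR 9 XOR 24 = 0.
The nim-sum is already 0, so every move leaves a nonzero nim-sum — there are no winning moves.

0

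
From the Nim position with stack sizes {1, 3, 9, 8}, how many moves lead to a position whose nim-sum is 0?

1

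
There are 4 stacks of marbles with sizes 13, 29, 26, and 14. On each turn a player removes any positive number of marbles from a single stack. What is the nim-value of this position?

Nim-sum: 13 ^ 29 ^ 26 ^ 14 = 4.

4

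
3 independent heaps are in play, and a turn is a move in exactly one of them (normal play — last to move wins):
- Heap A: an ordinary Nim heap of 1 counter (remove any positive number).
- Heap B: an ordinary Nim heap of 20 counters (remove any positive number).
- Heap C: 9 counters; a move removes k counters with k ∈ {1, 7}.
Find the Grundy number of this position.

20

Heap A is a plain Nim heap of size 1, so its Grundy value is 1.
Heap B is a plain Nim heap of size 20, so its Grundy value is 20.
Build the Grundy sequence for heap C with g(k) = mex{g(k−s) : s ∈ {1, 7}, s ≤ k}:
k:     0  1  2  3  4  5  6  7  8  9
g(k):  0  1  0  1  0  1  0  1  0  1
So g(9) = 1.
By the Sprague-Grundy theorem, the Grundy value of a sum of independent games is the XOR of the component values.
Combined value = 1 ⊕ 20 ⊕ 1 = 20.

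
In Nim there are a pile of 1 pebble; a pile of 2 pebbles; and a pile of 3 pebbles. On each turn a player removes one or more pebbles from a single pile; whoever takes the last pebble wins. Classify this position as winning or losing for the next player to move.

In binary:
  01  (1)
  10  (2)
  11  (3)
  --
  00  (0)
The nim-sum is 0, so this is a P-position: the player to move is in a losing position under optimal play.

Losing position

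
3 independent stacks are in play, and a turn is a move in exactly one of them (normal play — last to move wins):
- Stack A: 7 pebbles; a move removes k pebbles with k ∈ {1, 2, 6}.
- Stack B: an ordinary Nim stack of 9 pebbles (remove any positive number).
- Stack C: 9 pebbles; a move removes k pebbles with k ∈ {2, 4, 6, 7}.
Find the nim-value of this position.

For stack A, compute g(0), g(1), … with moves {1, 2, 6}:
g(0) = mex{} = 0
g(1) = mex{0} = 1
g(2) = mex{0,1} = 2
g(3) = mex{1,2} = 0
g(4) = mex{0,2} = 1
g(5) = mex{0,1} = 2
g(6) = mex{0,1,2} = 3
g(7) = mex{1,2,3} = 0
So g(7) = 0.
Stack B is a plain Nim stack of size 9, so its Grundy value is 9.
Grundy values for stack C (subtraction set {2, 4, 6, 7}):
g(0) = mex{} = 0
g(1) = mex{} = 0
g(2) = mex{0} = 1
g(3) = mex{0} = 1
g(4) = mex{0,1} = 2
g(5) = mex{0,1} = 2
g(6) = mex{0,1,2} = 3
g(7) = mex{0,1,2} = 3
g(8) = mex{0,1,2,3} = 4
g(9) = mex{1,2,3} = 0
So g(9) = 0.
By the Sprague-Grundy theorem, the Grundy value of a sum of independent games is the XOR of the component values.
Combined value = 0 ⊕ 9 ⊕ 0 = 9.

9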